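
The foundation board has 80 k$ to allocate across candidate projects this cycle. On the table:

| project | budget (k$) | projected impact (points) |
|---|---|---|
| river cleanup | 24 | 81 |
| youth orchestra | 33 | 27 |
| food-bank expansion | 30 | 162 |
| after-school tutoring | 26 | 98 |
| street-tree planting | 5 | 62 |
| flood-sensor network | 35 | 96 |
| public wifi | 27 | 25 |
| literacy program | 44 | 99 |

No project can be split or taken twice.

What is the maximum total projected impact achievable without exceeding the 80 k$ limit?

Ranking by ratio (projected impact/k$): street-tree planting 12.40, food-bank expansion 5.40, after-school tutoring 3.77, river cleanup 3.38.
Taking the top-ratio projects first gives food-bank expansion + after-school tutoring + street-tree planting for 322 (61 k$).
Dropping street-tree planting frees 5 k$; slotting in river cleanup (24 k$) lifts the total to 341 at 80 k$.
Next best is food-bank expansion + street-tree planting + literacy program at 323 (79 k$) — short by 18.

341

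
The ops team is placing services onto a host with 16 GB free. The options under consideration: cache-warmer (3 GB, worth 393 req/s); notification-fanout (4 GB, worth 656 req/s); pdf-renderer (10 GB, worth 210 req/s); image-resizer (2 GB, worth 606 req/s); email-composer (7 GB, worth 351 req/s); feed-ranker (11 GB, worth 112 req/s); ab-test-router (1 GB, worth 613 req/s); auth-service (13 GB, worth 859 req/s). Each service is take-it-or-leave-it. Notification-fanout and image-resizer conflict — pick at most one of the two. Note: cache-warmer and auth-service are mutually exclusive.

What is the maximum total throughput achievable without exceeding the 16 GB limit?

2078

Taking image-resizer + ab-test-router + auth-service: 16 GB used, 2078 in throughput.
Every other selection either busts 16 GB or breaks a pairing rule or fails to beat 2078.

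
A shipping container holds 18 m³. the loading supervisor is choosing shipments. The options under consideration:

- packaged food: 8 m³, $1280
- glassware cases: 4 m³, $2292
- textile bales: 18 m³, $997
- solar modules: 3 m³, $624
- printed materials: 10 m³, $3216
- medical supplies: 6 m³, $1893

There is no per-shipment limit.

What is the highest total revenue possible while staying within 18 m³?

9168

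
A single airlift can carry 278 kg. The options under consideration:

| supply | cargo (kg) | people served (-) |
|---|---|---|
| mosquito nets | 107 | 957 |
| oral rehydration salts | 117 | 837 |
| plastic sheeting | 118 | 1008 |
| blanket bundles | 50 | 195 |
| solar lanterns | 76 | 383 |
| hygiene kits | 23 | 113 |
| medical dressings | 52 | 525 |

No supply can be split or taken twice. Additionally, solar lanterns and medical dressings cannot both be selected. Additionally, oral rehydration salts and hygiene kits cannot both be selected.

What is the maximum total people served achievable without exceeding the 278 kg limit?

2490

Best packing: mosquito nets + plastic sheeting + medical dressings — 277 kg, 2490 total.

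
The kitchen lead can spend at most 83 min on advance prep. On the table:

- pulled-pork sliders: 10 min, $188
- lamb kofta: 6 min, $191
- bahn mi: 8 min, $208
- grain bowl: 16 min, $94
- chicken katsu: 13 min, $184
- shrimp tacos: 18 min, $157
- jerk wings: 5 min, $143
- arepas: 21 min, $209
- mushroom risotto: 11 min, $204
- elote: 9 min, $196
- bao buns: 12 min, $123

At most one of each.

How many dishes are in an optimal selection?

8

Best achievable profit is 1523.
One optimal bundle: pulled-pork sliders + lamb kofta + bahn mi + chicken katsu + jerk wings + arepas + mushroom risotto + elote (83 min).
Every optimal selection uses 8 dishes.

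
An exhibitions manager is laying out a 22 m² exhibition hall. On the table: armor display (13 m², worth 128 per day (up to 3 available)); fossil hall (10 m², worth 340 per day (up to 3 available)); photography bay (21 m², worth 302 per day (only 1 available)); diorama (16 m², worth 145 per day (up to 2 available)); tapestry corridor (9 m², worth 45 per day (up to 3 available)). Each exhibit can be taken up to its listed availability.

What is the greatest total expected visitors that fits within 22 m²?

680

2×fossil hall uses 20 of the 22 m² and totals 680.
Nothing else within 22 m² beats 680.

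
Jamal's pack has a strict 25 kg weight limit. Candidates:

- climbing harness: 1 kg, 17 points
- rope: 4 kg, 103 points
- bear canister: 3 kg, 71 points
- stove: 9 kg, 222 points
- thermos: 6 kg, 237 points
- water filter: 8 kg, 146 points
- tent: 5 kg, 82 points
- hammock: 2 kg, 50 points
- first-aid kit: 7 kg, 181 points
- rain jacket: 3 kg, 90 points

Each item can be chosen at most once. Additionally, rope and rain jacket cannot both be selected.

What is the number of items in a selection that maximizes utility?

The maximum utility within 25 kg is 730.
One optimal bundle: stove + thermos + first-aid kit + rain jacket (25 kg).
Any selection reaching 730 contains exactly 4 items.

4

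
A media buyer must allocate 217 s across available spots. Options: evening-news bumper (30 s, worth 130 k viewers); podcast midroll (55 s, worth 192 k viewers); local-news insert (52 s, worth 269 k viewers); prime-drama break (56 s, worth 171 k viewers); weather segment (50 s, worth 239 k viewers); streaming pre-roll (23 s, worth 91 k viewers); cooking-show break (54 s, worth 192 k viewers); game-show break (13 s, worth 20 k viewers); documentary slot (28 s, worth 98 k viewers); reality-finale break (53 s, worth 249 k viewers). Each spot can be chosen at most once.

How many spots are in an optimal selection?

The maximum expected reach within 217 s is 985.
One optimal bundle: evening-news bumper + local-news insert + weather segment + documentary slot + reality-finale break (213 s).
All optima have 5 spots.

5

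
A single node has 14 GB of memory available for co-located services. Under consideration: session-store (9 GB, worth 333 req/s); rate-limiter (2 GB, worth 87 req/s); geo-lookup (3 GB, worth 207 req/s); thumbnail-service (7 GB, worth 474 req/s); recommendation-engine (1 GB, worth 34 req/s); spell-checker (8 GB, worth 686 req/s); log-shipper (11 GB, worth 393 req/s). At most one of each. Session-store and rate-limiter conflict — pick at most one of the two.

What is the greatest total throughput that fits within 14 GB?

1014

The ratio ordering already packs tightly: rate-limiter + geo-lookup + recommendation-engine + spell-checker, 14 GB, 1014.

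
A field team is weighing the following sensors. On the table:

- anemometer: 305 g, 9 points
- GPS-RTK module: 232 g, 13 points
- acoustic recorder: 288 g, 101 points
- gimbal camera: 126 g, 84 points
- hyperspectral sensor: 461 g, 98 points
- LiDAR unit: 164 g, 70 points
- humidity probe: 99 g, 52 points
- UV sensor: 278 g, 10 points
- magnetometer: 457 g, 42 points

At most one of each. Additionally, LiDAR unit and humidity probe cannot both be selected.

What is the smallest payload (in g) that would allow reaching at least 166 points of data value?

Need the lightest bundle worth ≥ 166.
Taking acoustic recorder + gimbal camera gives 185 (≥ 166) for 414 g.
No combination under 414 g hits 166.

414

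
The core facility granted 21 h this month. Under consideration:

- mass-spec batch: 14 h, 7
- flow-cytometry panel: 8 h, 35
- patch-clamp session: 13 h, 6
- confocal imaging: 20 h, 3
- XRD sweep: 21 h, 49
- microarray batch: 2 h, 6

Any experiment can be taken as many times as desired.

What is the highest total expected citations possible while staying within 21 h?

Best packing: 2×flow-cytometry panel + 2×microarray batch — 20 h, 82 total.
The spare 1 h is too small for any remaining experiment, and no exchange beats 82.

82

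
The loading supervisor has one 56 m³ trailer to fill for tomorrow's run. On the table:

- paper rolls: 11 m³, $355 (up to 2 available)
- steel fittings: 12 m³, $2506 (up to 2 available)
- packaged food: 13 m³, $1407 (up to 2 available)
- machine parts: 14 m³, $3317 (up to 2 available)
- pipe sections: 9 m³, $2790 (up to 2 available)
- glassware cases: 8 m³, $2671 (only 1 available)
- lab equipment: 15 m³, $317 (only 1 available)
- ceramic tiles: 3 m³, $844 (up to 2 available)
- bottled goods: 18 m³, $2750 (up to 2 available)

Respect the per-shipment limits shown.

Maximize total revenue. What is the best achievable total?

14951

By revenue per m³: glassware cases 333.88, pipe sections 310.00, ceramic tiles 281.33 lead.
Greedy by ratio would take machine parts + 2×pipe sections + glassware cases + 2×ceramic tiles: 46 m³ used, total 13256.
The 14 m³ tied up in machine parts is better spent on 2×steel fittings — total rises to 14951 (56 m³).
Every other selection either busts 56 m³ or exceeds an availability limit or fails to beat 14951.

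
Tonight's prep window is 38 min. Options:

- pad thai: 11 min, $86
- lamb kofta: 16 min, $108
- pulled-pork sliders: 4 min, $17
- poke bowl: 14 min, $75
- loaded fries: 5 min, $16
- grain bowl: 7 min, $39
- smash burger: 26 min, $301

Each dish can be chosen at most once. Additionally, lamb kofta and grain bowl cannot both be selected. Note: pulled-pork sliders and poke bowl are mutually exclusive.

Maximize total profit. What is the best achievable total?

387

By profit per min: smash burger 11.58, pad thai 7.82, lamb kofta 6.75, grain bowl 5.57 lead.
Best packing: pad thai + smash burger — 37 min, 387 total.
An exhaustive check of the 128 subsets confirms 387.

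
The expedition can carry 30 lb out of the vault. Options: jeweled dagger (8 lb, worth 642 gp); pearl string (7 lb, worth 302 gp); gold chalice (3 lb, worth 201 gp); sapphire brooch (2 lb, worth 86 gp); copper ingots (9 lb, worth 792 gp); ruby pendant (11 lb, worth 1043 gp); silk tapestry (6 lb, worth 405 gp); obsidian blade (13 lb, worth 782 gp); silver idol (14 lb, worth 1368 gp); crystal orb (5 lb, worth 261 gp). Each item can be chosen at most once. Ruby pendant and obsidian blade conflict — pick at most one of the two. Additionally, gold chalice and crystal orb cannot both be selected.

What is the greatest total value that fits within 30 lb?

2698

Taking gold chalice + sapphire brooch + ruby pendant + silver idol: 30 lb used, 2698 in value.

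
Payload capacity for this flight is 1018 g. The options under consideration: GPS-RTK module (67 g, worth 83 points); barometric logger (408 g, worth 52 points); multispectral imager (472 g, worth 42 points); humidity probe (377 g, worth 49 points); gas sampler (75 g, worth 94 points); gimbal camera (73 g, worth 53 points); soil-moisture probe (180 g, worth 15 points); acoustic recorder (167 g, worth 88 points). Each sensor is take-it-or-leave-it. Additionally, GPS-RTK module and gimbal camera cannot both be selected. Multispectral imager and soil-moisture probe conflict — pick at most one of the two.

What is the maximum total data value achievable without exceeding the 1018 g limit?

332

Best packing: GPS-RTK module + barometric logger + gas sampler + soil-moisture probe + acoustic recorder — 897 g, 332 total.
Runner-up GPS-RTK module + humidity probe + gas sampler + soil-moisture probe + acoustic recorder tops out at 329.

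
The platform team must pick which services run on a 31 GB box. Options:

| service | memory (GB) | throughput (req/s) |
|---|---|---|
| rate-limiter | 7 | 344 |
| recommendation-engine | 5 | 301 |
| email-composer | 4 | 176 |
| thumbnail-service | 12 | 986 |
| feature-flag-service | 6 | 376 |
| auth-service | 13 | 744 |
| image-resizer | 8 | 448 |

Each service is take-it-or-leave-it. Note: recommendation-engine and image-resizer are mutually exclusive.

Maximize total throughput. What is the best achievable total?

Density check — thumbnail-service 82.17, feature-flag-service 62.67, recommendation-engine 60.20, auth-service 57.23 are the best per GB.
Best packing: thumbnail-service + feature-flag-service + auth-service — 31 GB, 2106 total.
An exhaustive check of the 128 subsets confirms 2106.

2106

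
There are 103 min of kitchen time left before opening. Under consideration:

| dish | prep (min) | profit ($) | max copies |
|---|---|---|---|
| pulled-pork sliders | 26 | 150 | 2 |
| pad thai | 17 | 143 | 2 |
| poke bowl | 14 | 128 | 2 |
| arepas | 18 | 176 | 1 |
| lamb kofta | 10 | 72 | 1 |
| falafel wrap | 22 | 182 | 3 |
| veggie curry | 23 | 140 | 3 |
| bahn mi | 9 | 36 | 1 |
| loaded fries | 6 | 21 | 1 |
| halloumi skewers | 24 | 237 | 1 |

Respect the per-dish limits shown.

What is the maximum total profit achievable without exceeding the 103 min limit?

923

Greedy by ratio would take pad thai + 2×poke bowl + arepas + lamb kofta + loaded fries + halloumi skewers: 103 min used, total 905.
Dropping pad thai and loaded fries frees 23 min; slotting in falafel wrap (22 min) lifts the total to 923 at 102 min.
Nothing else within 103 min beats 923.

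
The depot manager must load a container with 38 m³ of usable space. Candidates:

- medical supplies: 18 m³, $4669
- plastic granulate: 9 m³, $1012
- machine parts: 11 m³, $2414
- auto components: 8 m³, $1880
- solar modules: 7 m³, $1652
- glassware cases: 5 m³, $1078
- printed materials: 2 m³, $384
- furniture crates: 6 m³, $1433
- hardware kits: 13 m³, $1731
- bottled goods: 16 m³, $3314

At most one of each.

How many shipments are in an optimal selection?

4

The maximum revenue within 38 m³ is 9279.
One optimal bundle: medical supplies + auto components + solar modules + glassware cases (38 m³).
Every optimal selection uses 4 shipments.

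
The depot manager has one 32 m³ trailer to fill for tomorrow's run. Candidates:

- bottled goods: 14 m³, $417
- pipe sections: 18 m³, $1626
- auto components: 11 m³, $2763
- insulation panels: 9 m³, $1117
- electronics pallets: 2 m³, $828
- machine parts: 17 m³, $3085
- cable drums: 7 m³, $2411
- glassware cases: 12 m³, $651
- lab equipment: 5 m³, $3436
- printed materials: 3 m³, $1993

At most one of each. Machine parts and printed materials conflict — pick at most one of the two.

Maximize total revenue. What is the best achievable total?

11431

Density check — lab equipment 687.20, printed materials 664.33, electronics pallets 414.00, cable drums 344.43 are the best per m³.
Auto components + electronics pallets + cable drums + lab equipment + printed materials uses 28 of the 32 m³ and totals 11431.
That's the maximum — no feasible swap from here does better than 11431.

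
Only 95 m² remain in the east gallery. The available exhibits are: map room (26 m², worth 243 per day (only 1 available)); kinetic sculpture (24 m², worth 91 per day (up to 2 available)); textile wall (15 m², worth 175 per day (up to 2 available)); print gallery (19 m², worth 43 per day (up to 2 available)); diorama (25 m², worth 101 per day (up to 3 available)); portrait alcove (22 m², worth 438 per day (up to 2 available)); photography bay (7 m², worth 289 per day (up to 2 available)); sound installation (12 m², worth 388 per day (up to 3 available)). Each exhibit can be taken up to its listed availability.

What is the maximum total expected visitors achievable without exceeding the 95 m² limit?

Density check — photography bay 41.29, sound installation 32.33, portrait alcove 19.91 are the best per m².
Taking 2×portrait alcove + 2×photography bay + 3×sound installation: 94 m² used, 2618 in expected visitors.

2618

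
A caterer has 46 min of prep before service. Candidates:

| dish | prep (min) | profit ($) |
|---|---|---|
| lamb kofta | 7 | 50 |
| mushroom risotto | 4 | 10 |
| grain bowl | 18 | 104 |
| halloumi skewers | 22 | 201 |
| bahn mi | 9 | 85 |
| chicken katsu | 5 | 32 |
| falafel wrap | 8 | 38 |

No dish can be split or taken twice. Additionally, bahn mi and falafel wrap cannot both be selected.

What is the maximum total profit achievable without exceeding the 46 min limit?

368

Ranking by ratio (profit/min): bahn mi 9.44, halloumi skewers 9.14, lamb kofta 7.14.
The ratio ordering already packs tightly: lamb kofta + halloumi skewers + bahn mi + chicken katsu, 43 min, 368.
Runner-up lamb kofta + mushroom risotto + halloumi skewers + bahn mi tops out at 346.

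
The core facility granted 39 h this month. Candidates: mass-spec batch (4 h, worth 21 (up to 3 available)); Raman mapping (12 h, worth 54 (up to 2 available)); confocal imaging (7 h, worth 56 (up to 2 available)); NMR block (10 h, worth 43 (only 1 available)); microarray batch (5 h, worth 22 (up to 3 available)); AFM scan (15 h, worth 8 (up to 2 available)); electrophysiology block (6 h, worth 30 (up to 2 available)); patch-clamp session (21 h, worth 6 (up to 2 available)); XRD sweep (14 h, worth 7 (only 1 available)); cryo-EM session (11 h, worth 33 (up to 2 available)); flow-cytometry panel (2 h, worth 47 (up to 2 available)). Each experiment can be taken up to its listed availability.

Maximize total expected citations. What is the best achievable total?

309

Density check — flow-cytometry panel 23.50, confocal imaging 8.00, mass-spec batch 5.25, electrophysiology block 5.00 are the best per h.
A density-first pass picks 3×mass-spec batch + 2×confocal imaging + electrophysiology block + 2×flow-cytometry panel — 299 at 36 h.
The 8 h tied up in 2×mass-spec batch is better spent on microarray batch + electrophysiology block — total rises to 309 (39 h).
Every other selection either busts 39 h or exceeds an availability limit or fails to beat 309.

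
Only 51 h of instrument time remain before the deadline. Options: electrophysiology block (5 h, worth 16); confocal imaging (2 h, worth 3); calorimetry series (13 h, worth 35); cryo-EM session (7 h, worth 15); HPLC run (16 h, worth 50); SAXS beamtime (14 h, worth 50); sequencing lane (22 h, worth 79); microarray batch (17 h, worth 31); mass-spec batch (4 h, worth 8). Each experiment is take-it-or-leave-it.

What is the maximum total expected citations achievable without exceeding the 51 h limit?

167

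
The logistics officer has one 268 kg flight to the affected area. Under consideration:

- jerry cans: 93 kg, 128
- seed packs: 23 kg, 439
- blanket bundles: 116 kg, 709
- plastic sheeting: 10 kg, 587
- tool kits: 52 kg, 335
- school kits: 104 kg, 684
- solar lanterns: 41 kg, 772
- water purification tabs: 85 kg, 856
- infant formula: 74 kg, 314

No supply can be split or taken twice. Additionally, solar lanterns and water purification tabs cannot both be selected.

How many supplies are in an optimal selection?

The maximum people served within 268 kg is 2842.
seed packs + blanket bundles + plastic sheeting + tool kits + solar lanterns hits 2842 at 242 kg.
Any selection reaching 2842 contains exactly 5 supplies.

5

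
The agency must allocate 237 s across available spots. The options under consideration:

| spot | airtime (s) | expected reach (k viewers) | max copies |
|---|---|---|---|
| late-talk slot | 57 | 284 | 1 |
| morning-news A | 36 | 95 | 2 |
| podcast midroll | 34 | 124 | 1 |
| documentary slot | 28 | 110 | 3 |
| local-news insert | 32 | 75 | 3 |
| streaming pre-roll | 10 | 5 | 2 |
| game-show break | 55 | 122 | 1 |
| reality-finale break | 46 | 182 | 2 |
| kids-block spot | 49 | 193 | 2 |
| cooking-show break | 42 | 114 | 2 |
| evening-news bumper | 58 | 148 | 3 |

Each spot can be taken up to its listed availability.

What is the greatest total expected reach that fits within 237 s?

Filling by ratio: late-talk slot + documentary slot + streaming pre-roll + 2×reality-finale break + kids-block spot for 956, with 1 s left unused.
The 56 s tied up in streaming pre-roll and reality-finale break is better spent on 2×documentary slot — total rises to 989 (236 s).
The spare 1 s is too small for any remaining spot, and no exchange beats 989.

989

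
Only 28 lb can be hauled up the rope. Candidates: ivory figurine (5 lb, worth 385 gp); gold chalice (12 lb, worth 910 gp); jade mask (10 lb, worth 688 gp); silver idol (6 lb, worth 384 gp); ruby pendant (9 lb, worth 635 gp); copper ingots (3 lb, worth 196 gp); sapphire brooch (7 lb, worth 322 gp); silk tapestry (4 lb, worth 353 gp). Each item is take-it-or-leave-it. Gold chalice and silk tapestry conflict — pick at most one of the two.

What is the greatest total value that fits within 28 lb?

2061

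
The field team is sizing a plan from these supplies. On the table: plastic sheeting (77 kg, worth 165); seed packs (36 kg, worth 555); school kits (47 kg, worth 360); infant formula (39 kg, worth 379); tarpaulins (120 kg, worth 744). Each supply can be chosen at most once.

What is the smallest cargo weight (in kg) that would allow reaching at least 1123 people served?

122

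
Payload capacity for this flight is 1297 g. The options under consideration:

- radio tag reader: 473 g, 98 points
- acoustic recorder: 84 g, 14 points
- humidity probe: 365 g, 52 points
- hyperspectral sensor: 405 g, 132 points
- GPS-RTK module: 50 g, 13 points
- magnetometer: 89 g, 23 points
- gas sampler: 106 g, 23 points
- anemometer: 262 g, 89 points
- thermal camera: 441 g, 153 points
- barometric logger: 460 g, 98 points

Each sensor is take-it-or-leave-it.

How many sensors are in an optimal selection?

5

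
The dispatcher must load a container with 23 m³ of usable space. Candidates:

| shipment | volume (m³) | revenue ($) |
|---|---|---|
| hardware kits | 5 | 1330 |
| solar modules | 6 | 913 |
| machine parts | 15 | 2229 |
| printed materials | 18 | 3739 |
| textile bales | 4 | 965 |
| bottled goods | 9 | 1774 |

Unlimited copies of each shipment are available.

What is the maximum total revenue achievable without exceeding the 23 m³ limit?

Filling by ratio: 4×hardware kits for 5320, with 3 m³ left unused.
Replace hardware kits with 2×textile bales: the trade gains 600 net, giving 5920 at 23 m³.
That's the maximum — no swap from here does better than 5920.

5920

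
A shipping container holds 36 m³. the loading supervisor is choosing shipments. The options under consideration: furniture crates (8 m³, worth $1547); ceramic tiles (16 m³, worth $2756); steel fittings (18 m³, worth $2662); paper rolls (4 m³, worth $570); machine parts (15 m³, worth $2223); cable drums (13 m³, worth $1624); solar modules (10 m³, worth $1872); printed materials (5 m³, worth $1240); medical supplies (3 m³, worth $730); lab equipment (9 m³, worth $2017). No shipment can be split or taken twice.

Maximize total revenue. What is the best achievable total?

7406

Best packing: furniture crates + solar modules + printed materials + medical supplies + lab equipment — 35 m³, 7406 total.
The closest alternative, furniture crates + paper rolls + solar modules + printed materials + lab equipment, reaches only 7246.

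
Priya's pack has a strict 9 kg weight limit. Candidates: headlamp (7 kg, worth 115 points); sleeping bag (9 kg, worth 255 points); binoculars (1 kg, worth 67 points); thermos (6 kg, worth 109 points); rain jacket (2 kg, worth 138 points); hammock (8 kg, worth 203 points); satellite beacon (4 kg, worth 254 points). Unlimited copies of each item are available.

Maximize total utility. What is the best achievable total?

Density check — rain jacket 69.00, binoculars 67.00, satellite beacon 63.50 are the best per kg.
Binoculars + 4×rain jacket uses 9 of the 9 kg and totals 619.
That's the maximum — no swap from here does better than 619.

619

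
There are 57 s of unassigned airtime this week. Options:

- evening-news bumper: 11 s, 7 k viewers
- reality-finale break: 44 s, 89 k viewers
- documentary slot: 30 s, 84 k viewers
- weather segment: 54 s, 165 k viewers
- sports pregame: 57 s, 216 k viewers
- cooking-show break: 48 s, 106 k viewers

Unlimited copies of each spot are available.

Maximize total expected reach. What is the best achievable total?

216

Taking sports pregame: 57 s used, 216 in expected reach.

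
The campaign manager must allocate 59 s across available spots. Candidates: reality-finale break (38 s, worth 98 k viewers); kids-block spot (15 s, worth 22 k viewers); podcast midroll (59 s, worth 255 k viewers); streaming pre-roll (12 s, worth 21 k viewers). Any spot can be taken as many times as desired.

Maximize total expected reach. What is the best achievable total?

255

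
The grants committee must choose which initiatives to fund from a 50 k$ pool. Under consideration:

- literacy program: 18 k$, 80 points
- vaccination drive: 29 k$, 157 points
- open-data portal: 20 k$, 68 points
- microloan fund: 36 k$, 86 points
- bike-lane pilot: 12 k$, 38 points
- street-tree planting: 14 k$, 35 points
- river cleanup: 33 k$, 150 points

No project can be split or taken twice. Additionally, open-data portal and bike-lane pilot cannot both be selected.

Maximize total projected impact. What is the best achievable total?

237

The ratio ordering already packs tightly: literacy program + vaccination drive, 47 k$, 237.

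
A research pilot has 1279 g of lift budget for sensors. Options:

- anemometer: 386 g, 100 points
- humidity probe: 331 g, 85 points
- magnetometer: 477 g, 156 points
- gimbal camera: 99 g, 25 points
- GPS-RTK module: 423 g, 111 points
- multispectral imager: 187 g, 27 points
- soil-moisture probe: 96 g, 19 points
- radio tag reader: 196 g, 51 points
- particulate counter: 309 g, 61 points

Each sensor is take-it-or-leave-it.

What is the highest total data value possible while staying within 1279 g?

352

Density check — magnetometer 0.33, GPS-RTK module 0.26, radio tag reader 0.26 are the best per g.
Taking the top-ratio sensors first gives magnetometer + gimbal camera + GPS-RTK module + radio tag reader for 343 (1195 g).
Dropping gimbal camera and radio tag reader frees 295 g; slotting in humidity probe (331 g) lifts the total to 352 at 1231 g.
Next best is anemometer + magnetometer + gimbal camera + soil-moisture probe + radio tag reader at 351 (1254 g) — short by 1.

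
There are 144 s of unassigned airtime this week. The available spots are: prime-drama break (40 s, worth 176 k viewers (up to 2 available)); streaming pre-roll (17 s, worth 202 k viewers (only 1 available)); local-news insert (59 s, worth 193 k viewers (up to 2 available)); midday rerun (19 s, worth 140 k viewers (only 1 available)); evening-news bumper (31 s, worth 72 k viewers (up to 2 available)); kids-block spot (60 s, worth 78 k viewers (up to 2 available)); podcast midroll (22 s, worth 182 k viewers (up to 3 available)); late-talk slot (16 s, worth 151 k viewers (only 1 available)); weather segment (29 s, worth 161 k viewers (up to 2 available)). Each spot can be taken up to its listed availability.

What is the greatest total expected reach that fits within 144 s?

Density check — streaming pre-roll 11.88, late-talk slot 9.44, podcast midroll 8.27, midday rerun 7.37 are the best per s.
A density-first pass picks streaming pre-roll + midday rerun + 3×podcast midroll + late-talk slot — 1039 at 118 s.
Dropping midday rerun frees 19 s; slotting in prime-drama break (40 s) lifts the total to 1075 at 139 s.

1075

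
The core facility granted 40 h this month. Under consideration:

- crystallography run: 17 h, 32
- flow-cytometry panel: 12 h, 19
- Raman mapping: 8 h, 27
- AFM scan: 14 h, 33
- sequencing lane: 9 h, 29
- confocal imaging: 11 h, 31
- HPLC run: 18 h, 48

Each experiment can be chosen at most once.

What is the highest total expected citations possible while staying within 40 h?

By expected citations per h: Raman mapping 3.38, sequencing lane 3.22, confocal imaging 2.82 lead.
A density-first pass picks flow-cytometry panel + Raman mapping + sequencing lane + confocal imaging — 106 at 40 h.
But Raman mapping + AFM scan + HPLC run fits in 40 h and reaches 108.
No other feasible combination exceeds 108.

108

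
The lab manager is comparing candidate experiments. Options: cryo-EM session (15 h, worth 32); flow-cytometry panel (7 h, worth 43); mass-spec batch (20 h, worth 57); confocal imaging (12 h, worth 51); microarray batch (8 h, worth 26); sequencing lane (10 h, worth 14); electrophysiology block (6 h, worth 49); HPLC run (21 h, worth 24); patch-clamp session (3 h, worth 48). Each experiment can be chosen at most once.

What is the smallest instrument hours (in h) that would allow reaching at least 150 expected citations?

24

Need the lightest bundle worth ≥ 150.
Taking flow-cytometry panel + microarray batch + electrophysiology block + patch-clamp session gives 166 (≥ 150) for 24 h.
No combination under 24 h hits 150.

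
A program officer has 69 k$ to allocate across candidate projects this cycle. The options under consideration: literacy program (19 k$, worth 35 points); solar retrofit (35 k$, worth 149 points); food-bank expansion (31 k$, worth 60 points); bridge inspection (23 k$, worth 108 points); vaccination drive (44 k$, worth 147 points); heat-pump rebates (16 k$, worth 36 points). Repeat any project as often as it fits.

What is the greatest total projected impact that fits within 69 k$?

3×bridge inspection uses 69 of the 69 k$ and totals 324.

324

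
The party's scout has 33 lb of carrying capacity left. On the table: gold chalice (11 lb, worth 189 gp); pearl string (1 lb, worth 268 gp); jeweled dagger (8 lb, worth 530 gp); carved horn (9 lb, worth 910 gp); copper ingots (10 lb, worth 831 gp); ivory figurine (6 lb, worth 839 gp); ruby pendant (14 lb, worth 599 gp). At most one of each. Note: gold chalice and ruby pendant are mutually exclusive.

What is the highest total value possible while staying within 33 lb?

Greedy by ratio would take pearl string + carved horn + copper ingots + ivory figurine: 26 lb used, total 2848.
Replace pearl string with jeweled dagger: the trade gains 262 net, giving 3110 at 33 lb.
An exhaustive check of the 128 subsets confirms 3110.

3110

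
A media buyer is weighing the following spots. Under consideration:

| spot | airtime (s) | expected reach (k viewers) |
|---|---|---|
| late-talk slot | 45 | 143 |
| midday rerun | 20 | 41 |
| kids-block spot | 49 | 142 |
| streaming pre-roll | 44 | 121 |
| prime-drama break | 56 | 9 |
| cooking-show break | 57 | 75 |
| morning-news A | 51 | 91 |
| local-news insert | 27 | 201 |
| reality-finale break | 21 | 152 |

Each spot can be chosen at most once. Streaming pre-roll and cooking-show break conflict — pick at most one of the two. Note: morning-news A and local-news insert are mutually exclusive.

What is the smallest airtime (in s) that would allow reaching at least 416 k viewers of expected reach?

92

Minimise s subject to total expected reach ≥ 416.
streaming pre-roll + local-news insert + reality-finale break reaches 474 using 92 s.
No combination under 92 s hits 416.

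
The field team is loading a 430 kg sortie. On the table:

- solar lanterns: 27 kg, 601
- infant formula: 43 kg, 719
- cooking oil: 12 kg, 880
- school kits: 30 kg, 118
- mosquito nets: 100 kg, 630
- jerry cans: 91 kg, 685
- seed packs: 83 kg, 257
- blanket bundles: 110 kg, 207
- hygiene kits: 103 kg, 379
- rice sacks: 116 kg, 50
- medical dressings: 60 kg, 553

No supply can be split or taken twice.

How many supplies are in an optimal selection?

Optimal total is 4325.
solar lanterns + infant formula + cooking oil + mosquito nets + jerry cans + seed packs + medical dressings hits 4325 at 416 kg.
Any selection reaching 4325 contains exactly 7 supplies.

7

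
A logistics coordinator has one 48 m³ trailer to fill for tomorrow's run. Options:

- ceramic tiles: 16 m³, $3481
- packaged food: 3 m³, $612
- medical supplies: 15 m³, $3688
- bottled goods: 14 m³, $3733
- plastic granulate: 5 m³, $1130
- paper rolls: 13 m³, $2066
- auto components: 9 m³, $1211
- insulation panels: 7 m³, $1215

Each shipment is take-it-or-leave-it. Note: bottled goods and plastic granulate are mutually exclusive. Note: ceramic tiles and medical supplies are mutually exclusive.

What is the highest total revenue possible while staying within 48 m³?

Taking packaged food + medical supplies + bottled goods + auto components + insulation panels: 48 m³ used, 10459 in revenue.
Every other selection either busts 48 m³ or breaks a pairing rule or fails to beat 10459.

10459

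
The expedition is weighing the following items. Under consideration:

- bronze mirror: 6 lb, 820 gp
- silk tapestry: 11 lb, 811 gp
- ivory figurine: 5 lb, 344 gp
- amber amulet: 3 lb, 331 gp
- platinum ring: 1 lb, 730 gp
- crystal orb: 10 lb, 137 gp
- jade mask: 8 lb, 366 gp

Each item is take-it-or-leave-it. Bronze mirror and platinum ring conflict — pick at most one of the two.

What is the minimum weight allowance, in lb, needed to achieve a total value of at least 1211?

9

Minimise lb subject to total value ≥ 1211.
ivory figurine + amber amulet + platinum ring reaches 1405 using 9 lb.
Any bundle with less than 9 lb falls short of 1211.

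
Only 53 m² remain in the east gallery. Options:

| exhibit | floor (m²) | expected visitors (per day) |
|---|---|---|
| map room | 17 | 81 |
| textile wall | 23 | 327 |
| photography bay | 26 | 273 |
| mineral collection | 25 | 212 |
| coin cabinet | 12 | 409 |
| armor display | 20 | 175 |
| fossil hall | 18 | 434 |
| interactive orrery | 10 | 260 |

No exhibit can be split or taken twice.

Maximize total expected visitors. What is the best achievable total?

By expected visitors per m²: coin cabinet 34.08, interactive orrery 26.00, fossil hall 24.11 lead.
Filling by ratio: coin cabinet + fossil hall + interactive orrery for 1103, with 13 m² left unused.
The 10 m² tied up in interactive orrery is better spent on textile wall — total rises to 1170 (53 m²).
An exhaustive check of the 256 subsets confirms 1170.

1170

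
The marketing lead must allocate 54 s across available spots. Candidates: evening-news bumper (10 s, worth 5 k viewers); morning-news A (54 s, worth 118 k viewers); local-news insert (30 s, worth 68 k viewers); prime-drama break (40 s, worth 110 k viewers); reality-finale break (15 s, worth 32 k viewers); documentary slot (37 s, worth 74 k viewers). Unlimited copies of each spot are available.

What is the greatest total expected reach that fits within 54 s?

Density check — prime-drama break 2.75, local-news insert 2.27, morning-news A 2.19, reality-finale break 2.13 are the best per s.
A density-first pass picks evening-news bumper + prime-drama break — 115 at 50 s.
The 50 s tied up in evening-news bumper and prime-drama break is better spent on morning-news A — total rises to 118 (54 s).
Nothing else within 54 s beats 118.

118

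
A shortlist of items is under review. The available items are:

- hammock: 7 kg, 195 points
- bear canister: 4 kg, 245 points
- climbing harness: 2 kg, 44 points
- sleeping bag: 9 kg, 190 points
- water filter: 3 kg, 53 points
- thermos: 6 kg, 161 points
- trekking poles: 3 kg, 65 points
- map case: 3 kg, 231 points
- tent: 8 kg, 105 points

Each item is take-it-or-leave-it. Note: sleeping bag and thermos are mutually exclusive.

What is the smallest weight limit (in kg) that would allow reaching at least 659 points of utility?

Need the lightest bundle worth ≥ 659.
hammock + bear canister + map case: 671 utility at 14 kg.
Below 14 kg the best achievable stays under 659.

14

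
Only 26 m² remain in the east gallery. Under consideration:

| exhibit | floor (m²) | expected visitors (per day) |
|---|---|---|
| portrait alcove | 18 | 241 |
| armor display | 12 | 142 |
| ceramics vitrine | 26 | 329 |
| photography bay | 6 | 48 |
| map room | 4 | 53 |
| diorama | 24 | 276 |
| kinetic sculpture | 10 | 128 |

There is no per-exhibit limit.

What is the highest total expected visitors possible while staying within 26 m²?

Taking portrait alcove + 2×map room: 26 m² used, 347 in expected visitors.
No other feasible combination exceeds 347.

347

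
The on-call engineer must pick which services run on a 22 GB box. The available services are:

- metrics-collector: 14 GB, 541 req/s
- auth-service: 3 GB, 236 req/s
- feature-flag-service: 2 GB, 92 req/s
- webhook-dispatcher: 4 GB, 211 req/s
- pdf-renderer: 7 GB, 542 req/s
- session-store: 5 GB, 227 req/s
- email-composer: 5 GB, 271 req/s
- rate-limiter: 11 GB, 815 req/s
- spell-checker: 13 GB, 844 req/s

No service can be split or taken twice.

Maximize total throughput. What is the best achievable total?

Ranking by ratio (throughput/GB): auth-service 78.67, pdf-renderer 77.43, rate-limiter 74.09, spell-checker 64.92.
Auth-service + pdf-renderer + rate-limiter uses 21 of the 22 GB and totals 1593.
That's the maximum — no swap from here does better than 1593.

1593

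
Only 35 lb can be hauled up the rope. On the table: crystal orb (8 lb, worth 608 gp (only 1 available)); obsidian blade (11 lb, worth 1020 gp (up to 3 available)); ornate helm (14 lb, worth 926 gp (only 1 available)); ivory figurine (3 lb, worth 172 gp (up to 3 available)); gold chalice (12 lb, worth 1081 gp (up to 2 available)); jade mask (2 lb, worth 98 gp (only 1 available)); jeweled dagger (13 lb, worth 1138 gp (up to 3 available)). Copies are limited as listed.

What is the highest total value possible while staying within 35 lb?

3182

A density-first pass picks 3×obsidian blade + jade mask — 3158 at 35 lb.
The 24 lb tied up in 2×obsidian blade and jade mask is better spent on 2×gold chalice — total rises to 3182 (35 lb).
Nothing else within 35 lb beats 3182.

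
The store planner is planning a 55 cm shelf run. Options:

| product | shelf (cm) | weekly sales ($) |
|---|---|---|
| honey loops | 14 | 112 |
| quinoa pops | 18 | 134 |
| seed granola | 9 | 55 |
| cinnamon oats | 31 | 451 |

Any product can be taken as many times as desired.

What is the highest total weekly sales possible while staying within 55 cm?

The ratio ordering already packs tightly: honey loops + seed granola + cinnamon oats, 54 cm, 618.
Every other selection either busts 55 cm or fails to beat 618.

618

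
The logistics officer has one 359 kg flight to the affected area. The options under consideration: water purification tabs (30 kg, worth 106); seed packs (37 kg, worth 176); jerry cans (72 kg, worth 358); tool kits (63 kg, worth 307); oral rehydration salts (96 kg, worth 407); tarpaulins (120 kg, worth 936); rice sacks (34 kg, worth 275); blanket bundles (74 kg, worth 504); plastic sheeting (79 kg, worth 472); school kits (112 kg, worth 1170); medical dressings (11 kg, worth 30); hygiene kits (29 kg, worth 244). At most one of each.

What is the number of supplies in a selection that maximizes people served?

5

Optimal total is 2932.
For example tool kits + tarpaulins + rice sacks + school kits + hygiene kits achieves it, using 358 kg.
Every optimal selection uses 5 supplies.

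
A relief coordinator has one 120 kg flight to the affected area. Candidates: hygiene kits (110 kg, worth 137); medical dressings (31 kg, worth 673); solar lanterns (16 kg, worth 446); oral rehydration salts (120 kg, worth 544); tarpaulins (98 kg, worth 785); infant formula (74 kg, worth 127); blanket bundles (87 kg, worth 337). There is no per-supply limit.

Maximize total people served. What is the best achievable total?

By people served per kg: solar lanterns 27.88, medical dressings 21.71, tarpaulins 8.01 lead.
Taking 7×solar lanterns: 112 kg used, 3122 in people served.
Every other selection either busts 120 kg or fails to beat 3122.

3122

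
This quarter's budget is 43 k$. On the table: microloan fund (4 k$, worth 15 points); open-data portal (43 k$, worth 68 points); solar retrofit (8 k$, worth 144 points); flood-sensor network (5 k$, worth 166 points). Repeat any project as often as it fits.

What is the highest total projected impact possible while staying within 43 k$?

1328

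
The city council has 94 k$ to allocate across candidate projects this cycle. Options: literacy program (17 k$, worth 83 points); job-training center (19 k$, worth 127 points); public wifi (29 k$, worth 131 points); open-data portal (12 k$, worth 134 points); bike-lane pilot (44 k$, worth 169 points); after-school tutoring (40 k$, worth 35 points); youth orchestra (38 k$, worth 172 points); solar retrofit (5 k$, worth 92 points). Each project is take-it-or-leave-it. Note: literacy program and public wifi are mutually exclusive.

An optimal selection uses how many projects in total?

5

The maximum projected impact within 94 k$ is 608.
One optimal bundle: literacy program + job-training center + open-data portal + youth orchestra + solar retrofit (91 k$).
Any selection reaching 608 contains exactly 5 projects.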